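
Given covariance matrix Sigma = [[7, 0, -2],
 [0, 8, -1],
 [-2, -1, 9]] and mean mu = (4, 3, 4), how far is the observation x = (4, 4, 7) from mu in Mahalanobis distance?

Step 1 — centre the observation: (x - mu) = (0, 1, 3).

Step 2 — invert Sigma (cofactor / det for 3×3, or solve directly):
  Sigma^{-1} = [[0.1527, 0.0043, 0.0344],
 [0.0043, 0.1269, 0.0151],
 [0.0344, 0.0151, 0.1204]].

Step 3 — form the quadratic (x - mu)^T · Sigma^{-1} · (x - mu):
  Sigma^{-1} · (x - mu) = (0.1075, 0.172, 0.3763).
  (x - mu)^T · [Sigma^{-1} · (x - mu)] = (0)·(0.1075) + (1)·(0.172) + (3)·(0.3763) = 1.3011.

Step 4 — take square root: d = √(1.3011) ≈ 1.1406.

d(x, mu) = √(1.3011) ≈ 1.1406


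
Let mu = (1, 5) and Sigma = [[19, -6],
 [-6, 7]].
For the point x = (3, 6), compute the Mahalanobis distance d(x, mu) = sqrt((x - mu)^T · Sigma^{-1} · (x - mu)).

Step 1 — centre the observation: (x - mu) = (2, 1).

Step 2 — invert Sigma. det(Sigma) = 19·7 - (-6)² = 97.
  Sigma^{-1} = (1/det) · [[d, -b], [-b, a]] = [[0.0722, 0.0619],
 [0.0619, 0.1959]].

Step 3 — form the quadratic (x - mu)^T · Sigma^{-1} · (x - mu):
  Sigma^{-1} · (x - mu) = (0.2062, 0.3196).
  (x - mu)^T · [Sigma^{-1} · (x - mu)] = (2)·(0.2062) + (1)·(0.3196) = 0.732.

Step 4 — take square root: d = √(0.732) ≈ 0.8555.

d(x, mu) = √(0.732) ≈ 0.8555


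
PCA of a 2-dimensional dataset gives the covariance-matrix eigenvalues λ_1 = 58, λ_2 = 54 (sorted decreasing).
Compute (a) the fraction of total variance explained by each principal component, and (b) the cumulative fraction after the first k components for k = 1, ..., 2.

Step 1 — total variance = trace(Sigma) = Σ λ_i = 58 + 54 = 112.

Step 2 — fraction explained by component i = λ_i / Σ λ:
  PC1: 58/112 = 0.5179
  PC2: 54/112 = 0.4821

Step 3 — cumulative fraction after k components = (λ_1 + ... + λ_k) / Σ λ:
  k = 1: 58/112 = 0.5179
  k = 2: (58 + 54)/112 = 112/112 = 1

Summary (fraction, with percent):

explained: PC1 0.5179 (51.79%), PC2 0.4821 (48.21%);  cumulative: 0.5179, 1


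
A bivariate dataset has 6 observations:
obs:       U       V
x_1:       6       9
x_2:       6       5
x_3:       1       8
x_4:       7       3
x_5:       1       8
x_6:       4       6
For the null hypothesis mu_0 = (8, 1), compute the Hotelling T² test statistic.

Step 1 — sample mean vector:
  mean(U) = (6 + 6 + 1 + 7 + 1 + 4) / 6 = 25/6 = 4.1667
  mean(V) = (9 + 5 + 8 + 3 + 8 + 6) / 6 = 39/6 = 6.5
  x̄ = (4.1667, 6.5),  deviation x̄ - mu_0 = (4.1667, 6.5) - (8, 1) = (-3.8333, 5.5).

Step 2 — sample covariance matrix, S[i,j] = (1/(n-1)) · Σ_k (x_{k,i} - mean_i) · (x_{k,j} - mean_j), divisor n-1 = 5:
  S[U,U] = ((1.8333)·(1.8333) + (1.8333)·(1.8333) + (-3.1667)·(-3.1667) + (2.8333)·(2.8333) + (-3.1667)·(-3.1667) + (-0.1667)·(-0.1667)) / 5 = 34.8333/5 = 6.9667
  S[U,V] = ((1.8333)·(2.5) + (1.8333)·(-1.5) + (-3.1667)·(1.5) + (2.8333)·(-3.5) + (-3.1667)·(1.5) + (-0.1667)·(-0.5)) / 5 = -17.5/5 = -3.5
  S[V,V] = ((2.5)·(2.5) + (-1.5)·(-1.5) + (1.5)·(1.5) + (-3.5)·(-3.5) + (1.5)·(1.5) + (-0.5)·(-0.5)) / 5 = 25.5/5 = 5.1
  S = [[6.9667, -3.5],
 [-3.5, 5.1]].

Step 3 — invert S. det(S) = 6.9667·5.1 - (-3.5)² = 23.28.
  S^{-1} = (1/det) · [[d, -b], [-b, a]] = [[0.2191, 0.1503],
 [0.1503, 0.2993]].

Step 4 — quadratic form (x̄ - mu_0)^T · S^{-1} · (x̄ - mu_0):
  S^{-1} · (x̄ - mu_0) = (-0.0129, 1.0696),
  (x̄ - mu_0)^T · [...] = (-3.8333)·(-0.0129) + (5.5)·(1.0696) = 5.9321.

Step 5 — scale by n: T² = 6 · 5.9321 = 35.5928.

T² ≈ 35.5928


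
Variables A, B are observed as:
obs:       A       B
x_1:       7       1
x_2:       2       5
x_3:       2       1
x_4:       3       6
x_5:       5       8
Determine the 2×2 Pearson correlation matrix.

Step 1 — column means:
  mean(A) = (7 + 2 + 2 + 3 + 5) / 5 = 19/5 = 3.8
  mean(B) = (1 + 5 + 1 + 6 + 8) / 5 = 21/5 = 4.2

Step 2 — sample variances and covariances s[i,j] = (1/(n-1)) · Σ_k (x_{k,i} - mean_i) · (x_{k,j} - mean_j), with n-1 = 4:
  s[A,A] = ((3.2)·(3.2) + (-1.8)·(-1.8) + (-1.8)·(-1.8) + (-0.8)·(-0.8) + (1.2)·(1.2)) / 4 = 18.8/4 = 4.7
  s[A,B] = ((3.2)·(-3.2) + (-1.8)·(0.8) + (-1.8)·(-3.2) + (-0.8)·(1.8) + (1.2)·(3.8)) / 4 = -2.8/4 = -0.7
  s[B,B] = ((-3.2)·(-3.2) + (0.8)·(0.8) + (-3.2)·(-3.2) + (1.8)·(1.8) + (3.8)·(3.8)) / 4 = 38.8/4 = 9.7
  Sample standard deviations s_i = √(s[i,i]):
  s(A) = √(4.7) = 2.1679
  s(B) = √(9.7) = 3.1145

Step 3 — r_{ij} = s_{ij} / (s_i · s_j):
  r[A,A] = 1 (diagonal).
  r[A,B] = -0.7 / (2.1679 · 3.1145) = -0.7 / 6.752 = -0.1037
  r[B,B] = 1 (diagonal).

R is symmetric with unit diagonal. Assembling:

R = [[1, -0.1037],
 [-0.1037, 1]]


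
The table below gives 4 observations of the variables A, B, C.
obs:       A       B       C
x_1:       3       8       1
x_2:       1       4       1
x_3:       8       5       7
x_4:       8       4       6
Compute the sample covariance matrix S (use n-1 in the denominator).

Step 1 — column means:
  mean(A) = (3 + 1 + 8 + 8) / 4 = 20/4 = 5
  mean(B) = (8 + 4 + 5 + 4) / 4 = 21/4 = 5.25
  mean(C) = (1 + 1 + 7 + 6) / 4 = 15/4 = 3.75

Step 2 — sample covariance S[i,j] = (1/(n-1)) · Σ_k (x_{k,i} - mean_i) · (x_{k,j} - mean_j), with n-1 = 3.
  S[A,A] = ((-2)·(-2) + (-4)·(-4) + (3)·(3) + (3)·(3)) / 3 = 38/3 = 12.6667
  S[A,B] = ((-2)·(2.75) + (-4)·(-1.25) + (3)·(-0.25) + (3)·(-1.25)) / 3 = -5/3 = -1.6667
  S[A,C] = ((-2)·(-2.75) + (-4)·(-2.75) + (3)·(3.25) + (3)·(2.25)) / 3 = 33/3 = 11
  S[B,B] = ((2.75)·(2.75) + (-1.25)·(-1.25) + (-0.25)·(-0.25) + (-1.25)·(-1.25)) / 3 = 10.75/3 = 3.5833
  S[B,C] = ((2.75)·(-2.75) + (-1.25)·(-2.75) + (-0.25)·(3.25) + (-1.25)·(2.25)) / 3 = -7.75/3 = -2.5833
  S[C,C] = ((-2.75)·(-2.75) + (-2.75)·(-2.75) + (3.25)·(3.25) + (2.25)·(2.25)) / 3 = 30.75/3 = 10.25

S is symmetric (S[j,i] = S[i,j]). Assembling:

S = [[12.6667, -1.6667, 11],
 [-1.6667, 3.5833, -2.5833],
 [11, -2.5833, 10.25]]


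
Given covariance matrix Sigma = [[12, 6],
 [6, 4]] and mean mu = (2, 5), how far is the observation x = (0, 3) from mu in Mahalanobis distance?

Step 1 — centre the observation: (x - mu) = (-2, -2).

Step 2 — invert Sigma. det(Sigma) = 12·4 - (6)² = 12.
  Sigma^{-1} = (1/det) · [[d, -b], [-b, a]] = [[0.3333, -0.5],
 [-0.5, 1]].

Step 3 — form the quadratic (x - mu)^T · Sigma^{-1} · (x - mu):
  Sigma^{-1} · (x - mu) = (0.3333, -1).
  (x - mu)^T · [Sigma^{-1} · (x - mu)] = (-2)·(0.3333) + (-2)·(-1) = 1.3333.

Step 4 — take square root: d = √(1.3333) ≈ 1.1547.

d(x, mu) = √(1.3333) ≈ 1.1547


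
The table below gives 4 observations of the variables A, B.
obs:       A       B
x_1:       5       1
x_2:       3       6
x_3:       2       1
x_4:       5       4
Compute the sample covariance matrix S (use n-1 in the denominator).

Step 1 — column means:
  mean(A) = (5 + 3 + 2 + 5) / 4 = 15/4 = 3.75
  mean(B) = (1 + 6 + 1 + 4) / 4 = 12/4 = 3

Step 2 — sample covariance S[i,j] = (1/(n-1)) · Σ_k (x_{k,i} - mean_i) · (x_{k,j} - mean_j), with n-1 = 3.
  S[A,A] = ((1.25)·(1.25) + (-0.75)·(-0.75) + (-1.75)·(-1.75) + (1.25)·(1.25)) / 3 = 6.75/3 = 2.25
  S[A,B] = ((1.25)·(-2) + (-0.75)·(3) + (-1.75)·(-2) + (1.25)·(1)) / 3 = 0/3 = 0
  S[B,B] = ((-2)·(-2) + (3)·(3) + (-2)·(-2) + (1)·(1)) / 3 = 18/3 = 6

S is symmetric (S[j,i] = S[i,j]). Assembling:

S = [[2.25, 0],
 [0, 6]]


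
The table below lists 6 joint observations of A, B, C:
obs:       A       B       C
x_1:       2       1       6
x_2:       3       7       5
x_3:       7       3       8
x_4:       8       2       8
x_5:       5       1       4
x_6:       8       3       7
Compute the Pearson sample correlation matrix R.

Step 1 — column means:
  mean(A) = (2 + 3 + 7 + 8 + 5 + 8) / 6 = 33/6 = 5.5
  mean(B) = (1 + 7 + 3 + 2 + 1 + 3) / 6 = 17/6 = 2.8333
  mean(C) = (6 + 5 + 8 + 8 + 4 + 7) / 6 = 38/6 = 6.3333

Step 2 — sample variances and covariances s[i,j] = (1/(n-1)) · Σ_k (x_{k,i} - mean_i) · (x_{k,j} - mean_j), with n-1 = 5:
  s[A,A] = ((-3.5)·(-3.5) + (-2.5)·(-2.5) + (1.5)·(1.5) + (2.5)·(2.5) + (-0.5)·(-0.5) + (2.5)·(2.5)) / 5 = 33.5/5 = 6.7
  s[A,B] = ((-3.5)·(-1.8333) + (-2.5)·(4.1667) + (1.5)·(0.1667) + (2.5)·(-0.8333) + (-0.5)·(-1.8333) + (2.5)·(0.1667)) / 5 = -4.5/5 = -0.9
  s[A,C] = ((-3.5)·(-0.3333) + (-2.5)·(-1.3333) + (1.5)·(1.6667) + (2.5)·(1.6667) + (-0.5)·(-2.3333) + (2.5)·(0.6667)) / 5 = 14/5 = 2.8
  s[B,B] = ((-1.8333)·(-1.8333) + (4.1667)·(4.1667) + (0.1667)·(0.1667) + (-0.8333)·(-0.8333) + (-1.8333)·(-1.8333) + (0.1667)·(0.1667)) / 5 = 24.8333/5 = 4.9667
  s[B,C] = ((-1.8333)·(-0.3333) + (4.1667)·(-1.3333) + (0.1667)·(1.6667) + (-0.8333)·(1.6667) + (-1.8333)·(-2.3333) + (0.1667)·(0.6667)) / 5 = -1.6667/5 = -0.3333
  s[C,C] = ((-0.3333)·(-0.3333) + (-1.3333)·(-1.3333) + (1.6667)·(1.6667) + (1.6667)·(1.6667) + (-2.3333)·(-2.3333) + (0.6667)·(0.6667)) / 5 = 13.3333/5 = 2.6667
  Sample standard deviations s_i = √(s[i,i]):
  s(A) = √(6.7) = 2.5884
  s(B) = √(4.9667) = 2.2286
  s(C) = √(2.6667) = 1.633

Step 3 — r_{ij} = s_{ij} / (s_i · s_j):
  r[A,A] = 1 (diagonal).
  r[A,B] = -0.9 / (2.5884 · 2.2286) = -0.9 / 5.7686 = -0.156
  r[A,C] = 2.8 / (2.5884 · 1.633) = 2.8 / 4.2269 = 0.6624
  r[B,B] = 1 (diagonal).
  r[B,C] = -0.3333 / (2.2286 · 1.633) = -0.3333 / 3.6393 = -0.0916
  r[C,C] = 1 (diagonal).

R is symmetric with unit diagonal. Assembling:

R = [[1, -0.156, 0.6624],
 [-0.156, 1, -0.0916],
 [0.6624, -0.0916, 1]]


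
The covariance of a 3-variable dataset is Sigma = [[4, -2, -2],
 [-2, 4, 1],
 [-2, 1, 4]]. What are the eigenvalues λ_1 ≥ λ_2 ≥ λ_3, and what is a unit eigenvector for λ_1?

Step 1 — characteristic polynomial p(λ) = det(λI - Sigma) = λ³ - tr·λ² + c_1·λ - det, where tr = trace, c_1 = sum of the principal 2×2 minors, det = det(Sigma):
  tr = 4 + 4 + 4 = 12,
  c_1 = (4·4 - (-2)²) + (4·4 - (-2)²) + (4·4 - (1)²) = 12 + 12 + 15 = 39,
  det = 4·(4·4 - (1)²) - (-2)·((-2)·4 - (1)·(-2)) + (-2)·((-2)·(1) - 4·(-2)) = 4·(15) - (-2)·(-6) + (-2)·(6) = 36.
  So p(λ) = λ³ - 12λ² + 39λ - 36.
Step 2 — look for an integer root (rational root theorem: any rational root is an integer divisor of 36). Testing λ = 3:
  p(3) = 27 - 108 + 117 - 36 = 0  ✓
  Dividing out (λ - 3): p(λ) = (λ - 3)(λ² - 9λ + 12).
Step 3 — remaining eigenvalues from the quadratic λ² - 9λ + 12 = 0:
  Δ = 9² - 4·12 = 81 - 48 = 33,  λ = (9 ± √33)/2 = (9 ± 5.7446)/2 ≈ 7.3723 or 1.6277.
  Sorted: λ_1 = 7.3723,  λ_2 = 3,  λ_3 = 1.6277  (check: sum = 12 = tr ✓).

Step 4 — unit eigenvector for λ_1 ≈ 7.3723: v spans the null space of (Sigma - λ_1 I), whose rows are
  r_1 = (-3.3723, -2, -2),  r_2 = (-2, -3.3723, 1),  r_3 = (-2, 1, -3.3723).
  v is orthogonal to every row, so take v ∝ r_1 × r_2 = ((-2)·(1) - (-2)·(-3.3723), (-2)·(-2) - (-3.3723)·(1), (-3.3723)·(-3.3723) - (-2)·(-2)) ≈ (-8.7446, 7.3723, 7.3723).
  Rescale (multiply by -1 so the first nonzero entry is positive): u = (8.7446, -7.3723, -7.3723).
  ||u|| = √((8.7446)² + (-7.3723)² + (-7.3723)²) = √(185.1684) ≈ 13.6077,  v_1 = u/||u|| ≈ (0.6426, -0.5418, -0.5418) (||v_1|| = 1).

λ_1 = 7.3723,  λ_2 = 3,  λ_3 = 1.6277;  v_1 ≈ (0.6426, -0.5418, -0.5418)


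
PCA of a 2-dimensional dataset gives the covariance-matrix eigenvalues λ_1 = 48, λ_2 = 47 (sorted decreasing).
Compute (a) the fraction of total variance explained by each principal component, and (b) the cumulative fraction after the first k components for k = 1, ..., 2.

Step 1 — total variance = trace(Sigma) = Σ λ_i = 48 + 47 = 95.

Step 2 — fraction explained by component i = λ_i / Σ λ:
  PC1: 48/95 = 0.5053
  PC2: 47/95 = 0.4947

Step 3 — cumulative fraction after k components = (λ_1 + ... + λ_k) / Σ λ:
  k = 1: 48/95 = 0.5053
  k = 2: (48 + 47)/95 = 95/95 = 1

Summary (fraction, with percent):

explained: PC1 0.5053 (50.53%), PC2 0.4947 (49.47%);  cumulative: 0.5053, 1


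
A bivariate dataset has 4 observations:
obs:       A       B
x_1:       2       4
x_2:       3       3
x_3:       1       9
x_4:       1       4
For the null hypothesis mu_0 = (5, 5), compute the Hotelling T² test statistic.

Step 1 — sample mean vector:
  mean(A) = (2 + 3 + 1 + 1) / 4 = 7/4 = 1.75
  mean(B) = (4 + 3 + 9 + 4) / 4 = 20/4 = 5
  x̄ = (1.75, 5),  deviation x̄ - mu_0 = (1.75, 5) - (5, 5) = (-3.25, 0).

Step 2 — sample covariance matrix, S[i,j] = (1/(n-1)) · Σ_k (x_{k,i} - mean_i) · (x_{k,j} - mean_j), divisor n-1 = 3:
  S[A,A] = ((0.25)·(0.25) + (1.25)·(1.25) + (-0.75)·(-0.75) + (-0.75)·(-0.75)) / 3 = 2.75/3 = 0.9167
  S[A,B] = ((0.25)·(-1) + (1.25)·(-2) + (-0.75)·(4) + (-0.75)·(-1)) / 3 = -5/3 = -1.6667
  S[B,B] = ((-1)·(-1) + (-2)·(-2) + (4)·(4) + (-1)·(-1)) / 3 = 22/3 = 7.3333
  S = [[0.9167, -1.6667],
 [-1.6667, 7.3333]].

Step 3 — invert S. det(S) = 0.9167·7.3333 - (-1.6667)² = 3.9444.
  S^{-1} = (1/det) · [[d, -b], [-b, a]] = [[1.8592, 0.4225],
 [0.4225, 0.2324]].

Step 4 — quadratic form (x̄ - mu_0)^T · S^{-1} · (x̄ - mu_0):
  S^{-1} · (x̄ - mu_0) = (-6.0423, -1.3732),
  (x̄ - mu_0)^T · [...] = (-3.25)·(-6.0423) + (0)·(-1.3732) = 19.6373.

Step 5 — scale by n: T² = 4 · 19.6373 = 78.5493.

T² ≈ 78.5493


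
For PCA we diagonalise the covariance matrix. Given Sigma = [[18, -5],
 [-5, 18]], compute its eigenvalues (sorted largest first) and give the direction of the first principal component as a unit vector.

Step 1 — characteristic polynomial of 2×2 Sigma:
  det(Sigma - λI) = λ² - trace · λ + det = 0.
  trace = 18 + 18 = 36, det = 18·18 - (-5)² = 299.
Step 2 — discriminant:
  Δ = trace² - 4·det = 1296 - 1196 = 100.
Step 3 — eigenvalues:
  λ = (trace ± √Δ)/2 = (36 ± 10)/2,
  λ_1 = 23,  λ_2 = 13.

Step 4 — unit eigenvector for λ_1: solve (Sigma - λ_1 I)v = 0. First row:
  (18 - 23)·v_x + (-5)·v_y = 0, i.e. (-5)·v_x + (-5)·v_y = 0,
  so v ∝ (b, λ_1 - a) = (-5, 5); multiply by -1 so the first entry is positive: u = (5, -5).
  ||u|| = √((5)² + (-5)²) = √(50) ≈ 7.0711,
  v_1 = u/||u|| ≈ (0.7071, -0.7071) (||v_1|| = 1).

λ_1 = 23,  λ_2 = 13;  v_1 ≈ (0.7071, -0.7071)


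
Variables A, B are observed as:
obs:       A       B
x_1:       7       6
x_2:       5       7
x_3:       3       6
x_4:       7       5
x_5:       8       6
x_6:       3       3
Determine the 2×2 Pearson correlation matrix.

Step 1 — column means:
  mean(A) = (7 + 5 + 3 + 7 + 8 + 3) / 6 = 33/6 = 5.5
  mean(B) = (6 + 7 + 6 + 5 + 6 + 3) / 6 = 33/6 = 5.5

Step 2 — sample variances and covariances s[i,j] = (1/(n-1)) · Σ_k (x_{k,i} - mean_i) · (x_{k,j} - mean_j), with n-1 = 5:
  s[A,A] = ((1.5)·(1.5) + (-0.5)·(-0.5) + (-2.5)·(-2.5) + (1.5)·(1.5) + (2.5)·(2.5) + (-2.5)·(-2.5)) / 5 = 23.5/5 = 4.7
  s[A,B] = ((1.5)·(0.5) + (-0.5)·(1.5) + (-2.5)·(0.5) + (1.5)·(-0.5) + (2.5)·(0.5) + (-2.5)·(-2.5)) / 5 = 5.5/5 = 1.1
  s[B,B] = ((0.5)·(0.5) + (1.5)·(1.5) + (0.5)·(0.5) + (-0.5)·(-0.5) + (0.5)·(0.5) + (-2.5)·(-2.5)) / 5 = 9.5/5 = 1.9
  Sample standard deviations s_i = √(s[i,i]):
  s(A) = √(4.7) = 2.1679
  s(B) = √(1.9) = 1.3784

Step 3 — r_{ij} = s_{ij} / (s_i · s_j):
  r[A,A] = 1 (diagonal).
  r[A,B] = 1.1 / (2.1679 · 1.3784) = 1.1 / 2.9883 = 0.3681
  r[B,B] = 1 (diagonal).

R is symmetric with unit diagonal. Assembling:

R = [[1, 0.3681],
 [0.3681, 1]]


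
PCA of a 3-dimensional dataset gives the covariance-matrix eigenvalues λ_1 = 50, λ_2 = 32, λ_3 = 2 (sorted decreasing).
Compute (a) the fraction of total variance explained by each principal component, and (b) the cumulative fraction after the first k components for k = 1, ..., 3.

Step 1 — total variance = trace(Sigma) = Σ λ_i = 50 + 32 + 2 = 84.

Step 2 — fraction explained by component i = λ_i / Σ λ:
  PC1: 50/84 = 0.5952
  PC2: 32/84 = 0.381
  PC3: 2/84 = 0.0238

Step 3 — cumulative fraction after k components = (λ_1 + ... + λ_k) / Σ λ:
  k = 1: 50/84 = 0.5952
  k = 2: (50 + 32)/84 = 82/84 = 0.9762
  k = 3: (50 + 32 + 2)/84 = 84/84 = 1

Summary (fraction, with percent):

explained: PC1 0.5952 (59.52%), PC2 0.381 (38.1%), PC3 0.0238 (2.38%);  cumulative: 0.5952, 0.9762, 1


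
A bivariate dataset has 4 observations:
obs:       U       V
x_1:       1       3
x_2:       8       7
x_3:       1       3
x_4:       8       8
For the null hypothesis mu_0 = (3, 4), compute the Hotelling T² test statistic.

Step 1 — sample mean vector:
  mean(U) = (1 + 8 + 1 + 8) / 4 = 18/4 = 4.5
  mean(V) = (3 + 7 + 3 + 8) / 4 = 21/4 = 5.25
  x̄ = (4.5, 5.25),  deviation x̄ - mu_0 = (4.5, 5.25) - (3, 4) = (1.5, 1.25).

Step 2 — sample covariance matrix, S[i,j] = (1/(n-1)) · Σ_k (x_{k,i} - mean_i) · (x_{k,j} - mean_j), divisor n-1 = 3:
  S[U,U] = ((-3.5)·(-3.5) + (3.5)·(3.5) + (-3.5)·(-3.5) + (3.5)·(3.5)) / 3 = 49/3 = 16.3333
  S[U,V] = ((-3.5)·(-2.25) + (3.5)·(1.75) + (-3.5)·(-2.25) + (3.5)·(2.75)) / 3 = 31.5/3 = 10.5
  S[V,V] = ((-2.25)·(-2.25) + (1.75)·(1.75) + (-2.25)·(-2.25) + (2.75)·(2.75)) / 3 = 20.75/3 = 6.9167
  S = [[16.3333, 10.5],
 [10.5, 6.9167]].

Step 3 — invert S. det(S) = 16.3333·6.9167 - (10.5)² = 2.7222.
  S^{-1} = (1/det) · [[d, -b], [-b, a]] = [[2.5408, -3.8571],
 [-3.8571, 6]].

Step 4 — quadratic form (x̄ - mu_0)^T · S^{-1} · (x̄ - mu_0):
  S^{-1} · (x̄ - mu_0) = (-1.0102, 1.7143),
  (x̄ - mu_0)^T · [...] = (1.5)·(-1.0102) + (1.25)·(1.7143) = 0.6276.

Step 5 — scale by n: T² = 4 · 0.6276 = 2.5102.

T² ≈ 2.5102


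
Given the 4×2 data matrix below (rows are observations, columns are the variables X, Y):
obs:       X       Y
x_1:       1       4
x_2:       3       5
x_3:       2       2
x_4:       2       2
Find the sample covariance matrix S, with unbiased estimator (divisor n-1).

Step 1 — column means:
  mean(X) = (1 + 3 + 2 + 2) / 4 = 8/4 = 2
  mean(Y) = (4 + 5 + 2 + 2) / 4 = 13/4 = 3.25

Step 2 — sample covariance S[i,j] = (1/(n-1)) · Σ_k (x_{k,i} - mean_i) · (x_{k,j} - mean_j), with n-1 = 3.
  S[X,X] = ((-1)·(-1) + (1)·(1) + (0)·(0) + (0)·(0)) / 3 = 2/3 = 0.6667
  S[X,Y] = ((-1)·(0.75) + (1)·(1.75) + (0)·(-1.25) + (0)·(-1.25)) / 3 = 1/3 = 0.3333
  S[Y,Y] = ((0.75)·(0.75) + (1.75)·(1.75) + (-1.25)·(-1.25) + (-1.25)·(-1.25)) / 3 = 6.75/3 = 2.25

S is symmetric (S[j,i] = S[i,j]). Assembling:

S = [[0.6667, 0.3333],
 [0.3333, 2.25]]


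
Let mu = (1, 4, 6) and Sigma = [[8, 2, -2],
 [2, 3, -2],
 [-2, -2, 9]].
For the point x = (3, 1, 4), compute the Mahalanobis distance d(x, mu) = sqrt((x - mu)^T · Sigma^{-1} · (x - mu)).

Step 1 — centre the observation: (x - mu) = (2, -3, -2).

Step 2 — invert Sigma (cofactor / det for 3×3, or solve directly):
  Sigma^{-1} = [[0.1513, -0.0921, 0.0132],
 [-0.0921, 0.4474, 0.0789],
 [0.0132, 0.0789, 0.1316]].

Step 3 — form the quadratic (x - mu)^T · Sigma^{-1} · (x - mu):
  Sigma^{-1} · (x - mu) = (0.5526, -1.6842, -0.4737).
  (x - mu)^T · [Sigma^{-1} · (x - mu)] = (2)·(0.5526) + (-3)·(-1.6842) + (-2)·(-0.4737) = 7.1053.

Step 4 — take square root: d = √(7.1053) ≈ 2.6656.

d(x, mu) = √(7.1053) ≈ 2.6656


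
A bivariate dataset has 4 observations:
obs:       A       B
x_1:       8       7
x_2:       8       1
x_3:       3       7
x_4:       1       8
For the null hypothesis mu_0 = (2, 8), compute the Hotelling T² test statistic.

Step 1 — sample mean vector:
  mean(A) = (8 + 8 + 3 + 1) / 4 = 20/4 = 5
  mean(B) = (7 + 1 + 7 + 8) / 4 = 23/4 = 5.75
  x̄ = (5, 5.75),  deviation x̄ - mu_0 = (5, 5.75) - (2, 8) = (3, -2.25).

Step 2 — sample covariance matrix, S[i,j] = (1/(n-1)) · Σ_k (x_{k,i} - mean_i) · (x_{k,j} - mean_j), divisor n-1 = 3:
  S[A,A] = ((3)·(3) + (3)·(3) + (-2)·(-2) + (-4)·(-4)) / 3 = 38/3 = 12.6667
  S[A,B] = ((3)·(1.25) + (3)·(-4.75) + (-2)·(1.25) + (-4)·(2.25)) / 3 = -22/3 = -7.3333
  S[B,B] = ((1.25)·(1.25) + (-4.75)·(-4.75) + (1.25)·(1.25) + (2.25)·(2.25)) / 3 = 30.75/3 = 10.25
  S = [[12.6667, -7.3333],
 [-7.3333, 10.25]].

Step 3 — invert S. det(S) = 12.6667·10.25 - (-7.3333)² = 76.0556.
  S^{-1} = (1/det) · [[d, -b], [-b, a]] = [[0.1348, 0.0964],
 [0.0964, 0.1665]].

Step 4 — quadratic form (x̄ - mu_0)^T · S^{-1} · (x̄ - mu_0):
  S^{-1} · (x̄ - mu_0) = (0.1874, -0.0855),
  (x̄ - mu_0)^T · [...] = (3)·(0.1874) + (-2.25)·(-0.0855) = 0.7544.

Step 5 — scale by n: T² = 4 · 0.7544 = 3.0175.

T² ≈ 3.0175


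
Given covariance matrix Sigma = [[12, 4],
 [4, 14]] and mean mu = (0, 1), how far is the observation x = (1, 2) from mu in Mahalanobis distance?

Step 1 — centre the observation: (x - mu) = (1, 1).

Step 2 — invert Sigma. det(Sigma) = 12·14 - (4)² = 152.
  Sigma^{-1} = (1/det) · [[d, -b], [-b, a]] = [[0.0921, -0.0263],
 [-0.0263, 0.0789]].

Step 3 — form the quadratic (x - mu)^T · Sigma^{-1} · (x - mu):
  Sigma^{-1} · (x - mu) = (0.0658, 0.0526).
  (x - mu)^T · [Sigma^{-1} · (x - mu)] = (1)·(0.0658) + (1)·(0.0526) = 0.1184.

Step 4 — take square root: d = √(0.1184) ≈ 0.3441.

d(x, mu) = √(0.1184) ≈ 0.3441


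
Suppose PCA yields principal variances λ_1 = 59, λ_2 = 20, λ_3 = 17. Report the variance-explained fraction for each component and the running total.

Step 1 — total variance = trace(Sigma) = Σ λ_i = 59 + 20 + 17 = 96.

Step 2 — fraction explained by component i = λ_i / Σ λ:
  PC1: 59/96 = 0.6146
  PC2: 20/96 = 0.2083
  PC3: 17/96 = 0.1771

Step 3 — cumulative fraction after k components = (λ_1 + ... + λ_k) / Σ λ:
  k = 1: 59/96 = 0.6146
  k = 2: (59 + 20)/96 = 79/96 = 0.8229
  k = 3: (59 + 20 + 17)/96 = 96/96 = 1

Summary (fraction, with percent):

explained: PC1 0.6146 (61.46%), PC2 0.2083 (20.83%), PC3 0.1771 (17.71%);  cumulative: 0.6146, 0.8229, 1


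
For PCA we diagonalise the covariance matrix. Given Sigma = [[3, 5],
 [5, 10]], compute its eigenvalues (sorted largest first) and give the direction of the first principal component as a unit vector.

Step 1 — characteristic polynomial of 2×2 Sigma:
  det(Sigma - λI) = λ² - trace · λ + det = 0.
  trace = 3 + 10 = 13, det = 3·10 - (5)² = 5.
Step 2 — discriminant:
  Δ = trace² - 4·det = 169 - 20 = 149.
Step 3 — eigenvalues:
  λ = (trace ± √Δ)/2 = (13 ± 12.2066)/2,
  λ_1 = 12.6033,  λ_2 = 0.3967.

Step 4 — unit eigenvector for λ_1: solve (Sigma - λ_1 I)v = 0. First row:
  (3 - 12.6033)·v_x + (5)·v_y = 0, i.e. (-9.6033)·v_x + (5)·v_y = 0,
  so v ∝ (b, λ_1 - a) = (5, 9.6033) = u.
  ||u|| = √((5)² + (9.6033)²) = √(117.2229) ≈ 10.827,
  v_1 = u/||u|| ≈ (0.4618, 0.887) (||v_1|| = 1).

λ_1 = 12.6033,  λ_2 = 0.3967;  v_1 ≈ (0.4618, 0.887)


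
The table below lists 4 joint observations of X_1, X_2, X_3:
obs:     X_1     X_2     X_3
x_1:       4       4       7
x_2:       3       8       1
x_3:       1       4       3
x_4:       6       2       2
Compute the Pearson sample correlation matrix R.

Step 1 — column means:
  mean(X_1) = (4 + 3 + 1 + 6) / 4 = 14/4 = 3.5
  mean(X_2) = (4 + 8 + 4 + 2) / 4 = 18/4 = 4.5
  mean(X_3) = (7 + 1 + 3 + 2) / 4 = 13/4 = 3.25

Step 2 — sample variances and covariances s[i,j] = (1/(n-1)) · Σ_k (x_{k,i} - mean_i) · (x_{k,j} - mean_j), with n-1 = 3:
  s[X_1,X_1] = ((0.5)·(0.5) + (-0.5)·(-0.5) + (-2.5)·(-2.5) + (2.5)·(2.5)) / 3 = 13/3 = 4.3333
  s[X_1,X_2] = ((0.5)·(-0.5) + (-0.5)·(3.5) + (-2.5)·(-0.5) + (2.5)·(-2.5)) / 3 = -7/3 = -2.3333
  s[X_1,X_3] = ((0.5)·(3.75) + (-0.5)·(-2.25) + (-2.5)·(-0.25) + (2.5)·(-1.25)) / 3 = 0.5/3 = 0.1667
  s[X_2,X_2] = ((-0.5)·(-0.5) + (3.5)·(3.5) + (-0.5)·(-0.5) + (-2.5)·(-2.5)) / 3 = 19/3 = 6.3333
  s[X_2,X_3] = ((-0.5)·(3.75) + (3.5)·(-2.25) + (-0.5)·(-0.25) + (-2.5)·(-1.25)) / 3 = -6.5/3 = -2.1667
  s[X_3,X_3] = ((3.75)·(3.75) + (-2.25)·(-2.25) + (-0.25)·(-0.25) + (-1.25)·(-1.25)) / 3 = 20.75/3 = 6.9167
  Sample standard deviations s_i = √(s[i,i]):
  s(X_1) = √(4.3333) = 2.0817
  s(X_2) = √(6.3333) = 2.5166
  s(X_3) = √(6.9167) = 2.63

Step 3 — r_{ij} = s_{ij} / (s_i · s_j):
  r[X_1,X_1] = 1 (diagonal).
  r[X_1,X_2] = -2.3333 / (2.0817 · 2.5166) = -2.3333 / 5.2387 = -0.4454
  r[X_1,X_3] = 0.1667 / (2.0817 · 2.63) = 0.1667 / 5.4747 = 0.0304
  r[X_2,X_2] = 1 (diagonal).
  r[X_2,X_3] = -2.1667 / (2.5166 · 2.63) = -2.1667 / 6.6186 = -0.3274
  r[X_3,X_3] = 1 (diagonal).

R is symmetric with unit diagonal. Assembling:

R = [[1, -0.4454, 0.0304],
 [-0.4454, 1, -0.3274],
 [0.0304, -0.3274, 1]]


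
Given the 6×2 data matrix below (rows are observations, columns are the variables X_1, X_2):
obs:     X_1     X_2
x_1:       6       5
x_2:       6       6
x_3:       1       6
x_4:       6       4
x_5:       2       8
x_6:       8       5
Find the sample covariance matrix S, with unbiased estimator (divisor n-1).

Step 1 — column means:
  mean(X_1) = (6 + 6 + 1 + 6 + 2 + 8) / 6 = 29/6 = 4.8333
  mean(X_2) = (5 + 6 + 6 + 4 + 8 + 5) / 6 = 34/6 = 5.6667

Step 2 — sample covariance S[i,j] = (1/(n-1)) · Σ_k (x_{k,i} - mean_i) · (x_{k,j} - mean_j), with n-1 = 5.
  S[X_1,X_1] = ((1.1667)·(1.1667) + (1.1667)·(1.1667) + (-3.8333)·(-3.8333) + (1.1667)·(1.1667) + (-2.8333)·(-2.8333) + (3.1667)·(3.1667)) / 5 = 36.8333/5 = 7.3667
  S[X_1,X_2] = ((1.1667)·(-0.6667) + (1.1667)·(0.3333) + (-3.8333)·(0.3333) + (1.1667)·(-1.6667) + (-2.8333)·(2.3333) + (3.1667)·(-0.6667)) / 5 = -12.3333/5 = -2.4667
  S[X_2,X_2] = ((-0.6667)·(-0.6667) + (0.3333)·(0.3333) + (0.3333)·(0.3333) + (-1.6667)·(-1.6667) + (2.3333)·(2.3333) + (-0.6667)·(-0.6667)) / 5 = 9.3333/5 = 1.8667

S is symmetric (S[j,i] = S[i,j]). Assembling:

S = [[7.3667, -2.4667],
 [-2.4667, 1.8667]]


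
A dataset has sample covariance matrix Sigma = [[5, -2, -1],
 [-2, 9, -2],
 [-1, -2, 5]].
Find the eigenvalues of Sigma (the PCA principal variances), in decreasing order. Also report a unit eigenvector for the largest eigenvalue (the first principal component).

Step 1 — characteristic polynomial p(λ) = det(λI - Sigma) = λ³ - tr·λ² + c_1·λ - det, where tr = trace, c_1 = sum of the principal 2×2 minors, det = det(Sigma):
  tr = 5 + 9 + 5 = 19,
  c_1 = (5·9 - (-2)²) + (5·5 - (-1)²) + (9·5 - (-2)²) = 41 + 24 + 41 = 106,
  det = 5·(9·5 - (-2)²) - (-2)·((-2)·5 - (-2)·(-1)) + (-1)·((-2)·(-2) - 9·(-1)) = 5·(41) - (-2)·(-12) + (-1)·(13) = 168.
  So p(λ) = λ³ - 19λ² + 106λ - 168.
Step 2 — look for an integer root (rational root theorem: any rational root is an integer divisor of 168). Testing λ = 6:
  p(6) = 216 - 684 + 636 - 168 = 0  ✓
  Dividing out (λ - 6): p(λ) = (λ - 6)(λ² - 13λ + 28).
Step 3 — remaining eigenvalues from the quadratic λ² - 13λ + 28 = 0:
  Δ = 13² - 4·28 = 169 - 112 = 57,  λ = (13 ± √57)/2 = (13 ± 7.5498)/2 ≈ 10.2749 or 2.7251.
  Sorted: λ_1 = 10.2749,  λ_2 = 6,  λ_3 = 2.7251  (check: sum = 19 = tr ✓).

Step 4 — unit eigenvector for λ_1 ≈ 10.2749: v spans the null space of (Sigma - λ_1 I), whose rows are
  r_1 = (-5.2749, -2, -1),  r_2 = (-2, -1.2749, -2),  r_3 = (-1, -2, -5.2749).
  v is orthogonal to every row, so take v ∝ r_1 × r_2 = ((-2)·(-2) - (-1)·(-1.2749), (-1)·(-2) - (-5.2749)·(-2), (-5.2749)·(-1.2749) - (-2)·(-2)) ≈ (2.7251, -8.5498, 2.7251).
  Let u = (2.7251, -8.5498, 2.7251).
  ||u|| = √((2.7251)² + (-8.5498)² + (2.7251)²) = √(87.9518) ≈ 9.3783,  v_1 = u/||u|| ≈ (0.2906, -0.9117, 0.2906) (||v_1|| = 1).

λ_1 = 10.2749,  λ_2 = 6,  λ_3 = 2.7251;  v_1 ≈ (0.2906, -0.9117, 0.2906)


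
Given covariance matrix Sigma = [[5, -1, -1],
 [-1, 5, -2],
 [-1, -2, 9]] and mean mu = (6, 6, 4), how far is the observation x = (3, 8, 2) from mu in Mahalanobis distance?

Step 1 — centre the observation: (x - mu) = (-3, 2, -2).

Step 2 — invert Sigma (cofactor / det for 3×3, or solve directly):
  Sigma^{-1} = [[0.2193, 0.0588, 0.0374],
 [0.0588, 0.2353, 0.0588],
 [0.0374, 0.0588, 0.1283]].

Step 3 — form the quadratic (x - mu)^T · Sigma^{-1} · (x - mu):
  Sigma^{-1} · (x - mu) = (-0.615, 0.1765, -0.2513).
  (x - mu)^T · [Sigma^{-1} · (x - mu)] = (-3)·(-0.615) + (2)·(0.1765) + (-2)·(-0.2513) = 2.7005.

Step 4 — take square root: d = √(2.7005) ≈ 1.6433.

d(x, mu) = √(2.7005) ≈ 1.6433


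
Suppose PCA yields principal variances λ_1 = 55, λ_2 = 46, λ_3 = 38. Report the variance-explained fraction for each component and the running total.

Step 1 — total variance = trace(Sigma) = Σ λ_i = 55 + 46 + 38 = 139.

Step 2 — fraction explained by component i = λ_i / Σ λ:
  PC1: 55/139 = 0.3957
  PC2: 46/139 = 0.3309
  PC3: 38/139 = 0.2734

Step 3 — cumulative fraction after k components = (λ_1 + ... + λ_k) / Σ λ:
  k = 1: 55/139 = 0.3957
  k = 2: (55 + 46)/139 = 101/139 = 0.7266
  k = 3: (55 + 46 + 38)/139 = 139/139 = 1

Summary (fraction, with percent):

explained: PC1 0.3957 (39.57%), PC2 0.3309 (33.09%), PC3 0.2734 (27.34%);  cumulative: 0.3957, 0.7266, 1


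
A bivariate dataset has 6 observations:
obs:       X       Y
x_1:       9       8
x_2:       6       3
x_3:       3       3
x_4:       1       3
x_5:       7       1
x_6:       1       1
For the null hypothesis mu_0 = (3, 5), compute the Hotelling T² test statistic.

Step 1 — sample mean vector:
  mean(X) = (9 + 6 + 3 + 1 + 7 + 1) / 6 = 27/6 = 4.5
  mean(Y) = (8 + 3 + 3 + 3 + 1 + 1) / 6 = 19/6 = 3.1667
  x̄ = (4.5, 3.1667),  deviation x̄ - mu_0 = (4.5, 3.1667) - (3, 5) = (1.5, -1.8333).

Step 2 — sample covariance matrix, S[i,j] = (1/(n-1)) · Σ_k (x_{k,i} - mean_i) · (x_{k,j} - mean_j), divisor n-1 = 5:
  S[X,X] = ((4.5)·(4.5) + (1.5)·(1.5) + (-1.5)·(-1.5) + (-3.5)·(-3.5) + (2.5)·(2.5) + (-3.5)·(-3.5)) / 5 = 55.5/5 = 11.1
  S[X,Y] = ((4.5)·(4.8333) + (1.5)·(-0.1667) + (-1.5)·(-0.1667) + (-3.5)·(-0.1667) + (2.5)·(-2.1667) + (-3.5)·(-2.1667)) / 5 = 24.5/5 = 4.9
  S[Y,Y] = ((4.8333)·(4.8333) + (-0.1667)·(-0.1667) + (-0.1667)·(-0.1667) + (-0.1667)·(-0.1667) + (-2.1667)·(-2.1667) + (-2.1667)·(-2.1667)) / 5 = 32.8333/5 = 6.5667
  S = [[11.1, 4.9],
 [4.9, 6.5667]].

Step 3 — invert S. det(S) = 11.1·6.5667 - (4.9)² = 48.88.
  S^{-1} = (1/det) · [[d, -b], [-b, a]] = [[0.1343, -0.1002],
 [-0.1002, 0.2271]].

Step 4 — quadratic form (x̄ - mu_0)^T · S^{-1} · (x̄ - mu_0):
  S^{-1} · (x̄ - mu_0) = (0.3853, -0.5667),
  (x̄ - mu_0)^T · [...] = (1.5)·(0.3853) + (-1.8333)·(-0.5667) = 1.6169.

Step 5 — scale by n: T² = 6 · 1.6169 = 9.7013.

T² ≈ 9.7013


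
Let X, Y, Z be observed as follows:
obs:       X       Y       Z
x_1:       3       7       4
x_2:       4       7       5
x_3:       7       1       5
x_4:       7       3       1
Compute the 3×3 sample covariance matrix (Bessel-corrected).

Step 1 — column means:
  mean(X) = (3 + 4 + 7 + 7) / 4 = 21/4 = 5.25
  mean(Y) = (7 + 7 + 1 + 3) / 4 = 18/4 = 4.5
  mean(Z) = (4 + 5 + 5 + 1) / 4 = 15/4 = 3.75

Step 2 — sample covariance S[i,j] = (1/(n-1)) · Σ_k (x_{k,i} - mean_i) · (x_{k,j} - mean_j), with n-1 = 3.
  S[X,X] = ((-2.25)·(-2.25) + (-1.25)·(-1.25) + (1.75)·(1.75) + (1.75)·(1.75)) / 3 = 12.75/3 = 4.25
  S[X,Y] = ((-2.25)·(2.5) + (-1.25)·(2.5) + (1.75)·(-3.5) + (1.75)·(-1.5)) / 3 = -17.5/3 = -5.8333
  S[X,Z] = ((-2.25)·(0.25) + (-1.25)·(1.25) + (1.75)·(1.25) + (1.75)·(-2.75)) / 3 = -4.75/3 = -1.5833
  S[Y,Y] = ((2.5)·(2.5) + (2.5)·(2.5) + (-3.5)·(-3.5) + (-1.5)·(-1.5)) / 3 = 27/3 = 9
  S[Y,Z] = ((2.5)·(0.25) + (2.5)·(1.25) + (-3.5)·(1.25) + (-1.5)·(-2.75)) / 3 = 3.5/3 = 1.1667
  S[Z,Z] = ((0.25)·(0.25) + (1.25)·(1.25) + (1.25)·(1.25) + (-2.75)·(-2.75)) / 3 = 10.75/3 = 3.5833

S is symmetric (S[j,i] = S[i,j]). Assembling:

S = [[4.25, -5.8333, -1.5833],
 [-5.8333, 9, 1.1667],
 [-1.5833, 1.1667, 3.5833]]


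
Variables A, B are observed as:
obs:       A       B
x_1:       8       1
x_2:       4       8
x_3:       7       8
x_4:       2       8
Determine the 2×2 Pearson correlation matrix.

Step 1 — column means:
  mean(A) = (8 + 4 + 7 + 2) / 4 = 21/4 = 5.25
  mean(B) = (1 + 8 + 8 + 8) / 4 = 25/4 = 6.25

Step 2 — sample variances and covariances s[i,j] = (1/(n-1)) · Σ_k (x_{k,i} - mean_i) · (x_{k,j} - mean_j), with n-1 = 3:
  s[A,A] = ((2.75)·(2.75) + (-1.25)·(-1.25) + (1.75)·(1.75) + (-3.25)·(-3.25)) / 3 = 22.75/3 = 7.5833
  s[A,B] = ((2.75)·(-5.25) + (-1.25)·(1.75) + (1.75)·(1.75) + (-3.25)·(1.75)) / 3 = -19.25/3 = -6.4167
  s[B,B] = ((-5.25)·(-5.25) + (1.75)·(1.75) + (1.75)·(1.75) + (1.75)·(1.75)) / 3 = 36.75/3 = 12.25
  Sample standard deviations s_i = √(s[i,i]):
  s(A) = √(7.5833) = 2.7538
  s(B) = √(12.25) = 3.5

Step 3 — r_{ij} = s_{ij} / (s_i · s_j):
  r[A,A] = 1 (diagonal).
  r[A,B] = -6.4167 / (2.7538 · 3.5) = -6.4167 / 9.6382 = -0.6658
  r[B,B] = 1 (diagonal).

R is symmetric with unit diagonal. Assembling:

R = [[1, -0.6658],
 [-0.6658, 1]]


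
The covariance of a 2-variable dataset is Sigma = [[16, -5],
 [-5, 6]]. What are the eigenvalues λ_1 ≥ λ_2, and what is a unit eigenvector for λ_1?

Step 1 — characteristic polynomial of 2×2 Sigma:
  det(Sigma - λI) = λ² - trace · λ + det = 0.
  trace = 16 + 6 = 22, det = 16·6 - (-5)² = 71.
Step 2 — discriminant:
  Δ = trace² - 4·det = 484 - 284 = 200.
Step 3 — eigenvalues:
  λ = (trace ± √Δ)/2 = (22 ± 14.1421)/2,
  λ_1 = 18.0711,  λ_2 = 3.9289.

Step 4 — unit eigenvector for λ_1: solve (Sigma - λ_1 I)v = 0. First row:
  (16 - 18.0711)·v_x + (-5)·v_y = 0, i.e. (-2.0711)·v_x + (-5)·v_y = 0,
  so v ∝ (b, λ_1 - a) = (-5, 2.0711); multiply by -1 so the first entry is positive: u = (5, -2.0711).
  ||u|| = √((5)² + (-2.0711)²) = √(29.2893) ≈ 5.412,
  v_1 = u/||u|| ≈ (0.9239, -0.3827) (||v_1|| = 1).

λ_1 = 18.0711,  λ_2 = 3.9289;  v_1 ≈ (0.9239, -0.3827)


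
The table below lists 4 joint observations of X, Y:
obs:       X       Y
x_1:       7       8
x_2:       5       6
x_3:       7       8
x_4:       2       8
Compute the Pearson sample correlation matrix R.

Step 1 — column means:
  mean(X) = (7 + 5 + 7 + 2) / 4 = 21/4 = 5.25
  mean(Y) = (8 + 6 + 8 + 8) / 4 = 30/4 = 7.5

Step 2 — sample variances and covariances s[i,j] = (1/(n-1)) · Σ_k (x_{k,i} - mean_i) · (x_{k,j} - mean_j), with n-1 = 3:
  s[X,X] = ((1.75)·(1.75) + (-0.25)·(-0.25) + (1.75)·(1.75) + (-3.25)·(-3.25)) / 3 = 16.75/3 = 5.5833
  s[X,Y] = ((1.75)·(0.5) + (-0.25)·(-1.5) + (1.75)·(0.5) + (-3.25)·(0.5)) / 3 = 0.5/3 = 0.1667
  s[Y,Y] = ((0.5)·(0.5) + (-1.5)·(-1.5) + (0.5)·(0.5) + (0.5)·(0.5)) / 3 = 3/3 = 1
  Sample standard deviations s_i = √(s[i,i]):
  s(X) = √(5.5833) = 2.3629
  s(Y) = √(1) = 1

Step 3 — r_{ij} = s_{ij} / (s_i · s_j):
  r[X,X] = 1 (diagonal).
  r[X,Y] = 0.1667 / (2.3629 · 1) = 0.1667 / 2.3629 = 0.0705
  r[Y,Y] = 1 (diagonal).

R is symmetric with unit diagonal. Assembling:

R = [[1, 0.0705],
 [0.0705, 1]]


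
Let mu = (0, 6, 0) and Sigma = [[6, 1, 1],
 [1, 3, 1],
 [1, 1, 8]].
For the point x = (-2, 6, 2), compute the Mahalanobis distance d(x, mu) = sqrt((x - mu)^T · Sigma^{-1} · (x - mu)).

Step 1 — centre the observation: (x - mu) = (-2, 0, 2).

Step 2 — invert Sigma (cofactor / det for 3×3, or solve directly):
  Sigma^{-1} = [[0.1783, -0.0543, -0.0155],
 [-0.0543, 0.3643, -0.0388],
 [-0.0155, -0.0388, 0.1318]].

Step 3 — form the quadratic (x - mu)^T · Sigma^{-1} · (x - mu):
  Sigma^{-1} · (x - mu) = (-0.3876, 0.031, 0.2946).
  (x - mu)^T · [Sigma^{-1} · (x - mu)] = (-2)·(-0.3876) + (0)·(0.031) + (2)·(0.2946) = 1.3643.

Step 4 — take square root: d = √(1.3643) ≈ 1.1681.

d(x, mu) = √(1.3643) ≈ 1.1681


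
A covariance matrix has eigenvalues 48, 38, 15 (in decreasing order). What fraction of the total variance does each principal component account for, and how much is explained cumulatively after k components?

Step 1 — total variance = trace(Sigma) = Σ λ_i = 48 + 38 + 15 = 101.

Step 2 — fraction explained by component i = λ_i / Σ λ:
  PC1: 48/101 = 0.4752
  PC2: 38/101 = 0.3762
  PC3: 15/101 = 0.1485

Step 3 — cumulative fraction after k components = (λ_1 + ... + λ_k) / Σ λ:
  k = 1: 48/101 = 0.4752
  k = 2: (48 + 38)/101 = 86/101 = 0.8515
  k = 3: (48 + 38 + 15)/101 = 101/101 = 1

Summary (fraction, with percent):

explained: PC1 0.4752 (47.52%), PC2 0.3762 (37.62%), PC3 0.1485 (14.85%);  cumulative: 0.4752, 0.8515, 1


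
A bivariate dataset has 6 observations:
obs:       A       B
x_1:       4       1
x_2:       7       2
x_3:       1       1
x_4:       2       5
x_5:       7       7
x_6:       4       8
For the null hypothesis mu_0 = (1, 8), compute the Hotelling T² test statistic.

Step 1 — sample mean vector:
  mean(A) = (4 + 7 + 1 + 2 + 7 + 4) / 6 = 25/6 = 4.1667
  mean(B) = (1 + 2 + 1 + 5 + 7 + 8) / 6 = 24/6 = 4
  x̄ = (4.1667, 4),  deviation x̄ - mu_0 = (4.1667, 4) - (1, 8) = (3.1667, -4).

Step 2 — sample covariance matrix, S[i,j] = (1/(n-1)) · Σ_k (x_{k,i} - mean_i) · (x_{k,j} - mean_j), divisor n-1 = 5:
  S[A,A] = ((-0.1667)·(-0.1667) + (2.8333)·(2.8333) + (-3.1667)·(-3.1667) + (-2.1667)·(-2.1667) + (2.8333)·(2.8333) + (-0.1667)·(-0.1667)) / 5 = 30.8333/5 = 6.1667
  S[A,B] = ((-0.1667)·(-3) + (2.8333)·(-2) + (-3.1667)·(-3) + (-2.1667)·(1) + (2.8333)·(3) + (-0.1667)·(4)) / 5 = 10/5 = 2
  S[B,B] = ((-3)·(-3) + (-2)·(-2) + (-3)·(-3) + (1)·(1) + (3)·(3) + (4)·(4)) / 5 = 48/5 = 9.6
  S = [[6.1667, 2],
 [2, 9.6]].

Step 3 — invert S. det(S) = 6.1667·9.6 - (2)² = 55.2.
  S^{-1} = (1/det) · [[d, -b], [-b, a]] = [[0.1739, -0.0362],
 [-0.0362, 0.1117]].

Step 4 — quadratic form (x̄ - mu_0)^T · S^{-1} · (x̄ - mu_0):
  S^{-1} · (x̄ - mu_0) = (0.6957, -0.5616),
  (x̄ - mu_0)^T · [...] = (3.1667)·(0.6957) + (-4)·(-0.5616) = 4.4493.

Step 5 — scale by n: T² = 6 · 4.4493 = 26.6957.

T² ≈ 26.6957


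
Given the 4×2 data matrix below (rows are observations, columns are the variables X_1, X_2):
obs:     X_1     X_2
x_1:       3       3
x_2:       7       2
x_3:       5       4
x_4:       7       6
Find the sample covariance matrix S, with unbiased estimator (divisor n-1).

Step 1 — column means:
  mean(X_1) = (3 + 7 + 5 + 7) / 4 = 22/4 = 5.5
  mean(X_2) = (3 + 2 + 4 + 6) / 4 = 15/4 = 3.75

Step 2 — sample covariance S[i,j] = (1/(n-1)) · Σ_k (x_{k,i} - mean_i) · (x_{k,j} - mean_j), with n-1 = 3.
  S[X_1,X_1] = ((-2.5)·(-2.5) + (1.5)·(1.5) + (-0.5)·(-0.5) + (1.5)·(1.5)) / 3 = 11/3 = 3.6667
  S[X_1,X_2] = ((-2.5)·(-0.75) + (1.5)·(-1.75) + (-0.5)·(0.25) + (1.5)·(2.25)) / 3 = 2.5/3 = 0.8333
  S[X_2,X_2] = ((-0.75)·(-0.75) + (-1.75)·(-1.75) + (0.25)·(0.25) + (2.25)·(2.25)) / 3 = 8.75/3 = 2.9167

S is symmetric (S[j,i] = S[i,j]). Assembling:

S = [[3.6667, 0.8333],
 [0.8333, 2.9167]]


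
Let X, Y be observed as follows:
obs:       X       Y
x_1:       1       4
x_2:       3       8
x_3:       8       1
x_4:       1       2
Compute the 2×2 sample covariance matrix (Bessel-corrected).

Step 1 — column means:
  mean(X) = (1 + 3 + 8 + 1) / 4 = 13/4 = 3.25
  mean(Y) = (4 + 8 + 1 + 2) / 4 = 15/4 = 3.75

Step 2 — sample covariance S[i,j] = (1/(n-1)) · Σ_k (x_{k,i} - mean_i) · (x_{k,j} - mean_j), with n-1 = 3.
  S[X,X] = ((-2.25)·(-2.25) + (-0.25)·(-0.25) + (4.75)·(4.75) + (-2.25)·(-2.25)) / 3 = 32.75/3 = 10.9167
  S[X,Y] = ((-2.25)·(0.25) + (-0.25)·(4.25) + (4.75)·(-2.75) + (-2.25)·(-1.75)) / 3 = -10.75/3 = -3.5833
  S[Y,Y] = ((0.25)·(0.25) + (4.25)·(4.25) + (-2.75)·(-2.75) + (-1.75)·(-1.75)) / 3 = 28.75/3 = 9.5833

S is symmetric (S[j,i] = S[i,j]). Assembling:

S = [[10.9167, -3.5833],
 [-3.5833, 9.5833]]


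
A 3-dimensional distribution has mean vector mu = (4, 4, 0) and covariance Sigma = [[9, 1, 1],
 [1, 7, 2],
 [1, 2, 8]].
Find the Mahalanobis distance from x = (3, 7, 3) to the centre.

Step 1 — centre the observation: (x - mu) = (-1, 3, 3).

Step 2 — invert Sigma (cofactor / det for 3×3, or solve directly):
  Sigma^{-1} = [[0.1138, -0.0131, -0.0109],
 [-0.0131, 0.1554, -0.0372],
 [-0.0109, -0.0372, 0.1357]].

Step 3 — form the quadratic (x - mu)^T · Sigma^{-1} · (x - mu):
  Sigma^{-1} · (x - mu) = (-0.186, 0.3676, 0.3063).
  (x - mu)^T · [Sigma^{-1} · (x - mu)] = (-1)·(-0.186) + (3)·(0.3676) + (3)·(0.3063) = 2.2079.

Step 4 — take square root: d = √(2.2079) ≈ 1.4859.

d(x, mu) = √(2.2079) ≈ 1.4859


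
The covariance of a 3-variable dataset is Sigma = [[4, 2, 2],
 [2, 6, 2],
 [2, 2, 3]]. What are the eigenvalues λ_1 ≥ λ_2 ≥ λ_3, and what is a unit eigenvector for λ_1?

Step 1 — characteristic polynomial p(λ) = det(λI - Sigma) = λ³ - tr·λ² + c_1·λ - det, where tr = trace, c_1 = sum of the principal 2×2 minors, det = det(Sigma):
  tr = 4 + 6 + 3 = 13,
  c_1 = (4·6 - (2)²) + (4·3 - (2)²) + (6·3 - (2)²) = 20 + 8 + 14 = 42,
  det = 4·(6·3 - (2)²) - (2)·((2)·3 - (2)·(2)) + (2)·((2)·(2) - 6·(2)) = 4·(14) - (2)·(2) + (2)·(-8) = 36.
  So p(λ) = λ³ - 13λ² + 42λ - 36.
Step 2 — look for an integer root (rational root theorem: any rational root is an integer divisor of 36). Testing λ = 3:
  p(3) = 27 - 117 + 126 - 36 = 0  ✓
  Dividing out (λ - 3): p(λ) = (λ - 3)(λ² - 10λ + 12).
Step 3 — remaining eigenvalues from the quadratic λ² - 10λ + 12 = 0:
  Δ = 10² - 4·12 = 100 - 48 = 52,  λ = (10 ± √52)/2 = (10 ± 7.2111)/2 ≈ 8.6056 or 1.3944.
  Sorted: λ_1 = 8.6056,  λ_2 = 3,  λ_3 = 1.3944  (check: sum = 13 = tr ✓).

Step 4 — unit eigenvector for λ_1 ≈ 8.6056: v spans the null space of (Sigma - λ_1 I), whose rows are
  r_1 = (-4.6056, 2, 2),  r_2 = (2, -2.6056, 2),  r_3 = (2, 2, -5.6056).
  v is orthogonal to every row, so take v ∝ r_1 × r_2 = ((2)·(2) - (2)·(-2.6056), (2)·(2) - (-4.6056)·(2), (-4.6056)·(-2.6056) - (2)·(2)) ≈ (9.2111, 13.2111, 8).
  Let u = (9.2111, 13.2111, 8).
  ||u|| = √((9.2111)² + (13.2111)² + (8)²) = √(323.3776) ≈ 17.9827,  v_1 = u/||u|| ≈ (0.5122, 0.7347, 0.4449) (||v_1|| = 1).

λ_1 = 8.6056,  λ_2 = 3,  λ_3 = 1.3944;  v_1 ≈ (0.5122, 0.7347, 0.4449)
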